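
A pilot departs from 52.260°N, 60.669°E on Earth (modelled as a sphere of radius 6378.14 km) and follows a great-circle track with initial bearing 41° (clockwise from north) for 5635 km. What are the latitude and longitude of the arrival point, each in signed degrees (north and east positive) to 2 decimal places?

Angular distance δ = d/R = 5635/6378.14 = 0.88349 rad; initial bearing θ = 0.7156 rad.
sin φ₂ = sin φ₁ cos δ + cos φ₁ sin δ cos θ = (0.7908)(0.6345) + (0.6121)(0.7730)(0.7547) = 0.8588, so φ₂ = 59.18°.
Δλ = atan2(sin θ sin δ cos φ₁, cos δ − sin φ₁ sin φ₂) = atan2(0.3104, -0.0447) = 98.189°.
λ₂ = 60.669° + 98.189° = 158.86°.

59.18°, 158.86°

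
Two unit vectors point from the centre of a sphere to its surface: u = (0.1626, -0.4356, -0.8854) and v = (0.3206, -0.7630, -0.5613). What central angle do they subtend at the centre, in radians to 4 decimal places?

0.4920 rad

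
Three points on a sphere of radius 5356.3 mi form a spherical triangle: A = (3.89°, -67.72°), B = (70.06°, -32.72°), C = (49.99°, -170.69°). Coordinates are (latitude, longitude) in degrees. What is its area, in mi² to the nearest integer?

21944635 mi²

Side lengths (central angles): a = 0.9798, b = 1.6629, c = 1.2212 rad; semiperimeter s = 1.9320.
By l'Huilier's theorem, tan(E/4) = √[tan(s/2) tan((s−a)/2) tan((s−b)/2) tan((s−c)/2)], giving spherical excess E = 0.7649 rad.
Area = E·R² = 0.7649 × (5356.3)² ≈ 21944635 mi².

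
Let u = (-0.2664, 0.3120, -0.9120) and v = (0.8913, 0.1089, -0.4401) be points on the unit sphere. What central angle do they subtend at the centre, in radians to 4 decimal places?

u·v = 0.1979; |u| = 1.0000, |v| = 1.0000.
cos θ = (u·v)/(|u||v|) = 0.1979, so θ = 1.3716 rad.

1.3716 rad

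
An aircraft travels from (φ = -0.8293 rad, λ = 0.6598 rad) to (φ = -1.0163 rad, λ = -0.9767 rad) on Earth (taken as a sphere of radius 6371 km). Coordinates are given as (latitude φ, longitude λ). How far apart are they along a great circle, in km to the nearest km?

Let φ₁ = -0.8293 rad, φ₂ = -1.0163 rad, and Δλ = -1.6365 rad.
Haversine: a = sin²(Δφ/2) + cos φ₁ cos φ₂ sin²(Δλ/2) = 0.0087 + (0.6754)(0.5265)(0.5328) = 0.19819.
Central angle c = 2·arcsin(√a) = 0.92277 rad.
Distance = R·c = 6371 × 0.9228 ≈ 5879 km.

5879 km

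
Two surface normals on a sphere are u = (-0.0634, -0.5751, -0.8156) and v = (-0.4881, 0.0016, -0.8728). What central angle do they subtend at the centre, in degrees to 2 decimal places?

42.11°

u·v = 0.7419; |u| = 1.0000, |v| = 1.0000.
cos θ = (u·v)/(|u||v|) = 0.7419, so θ = 42.11°.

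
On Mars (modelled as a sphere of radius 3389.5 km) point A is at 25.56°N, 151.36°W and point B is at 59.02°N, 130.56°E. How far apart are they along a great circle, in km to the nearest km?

3682 km

In radians: φ₁ = 0.4461, φ₂ = 1.0301, Δλ = -78.080° = -1.3628 rad.
cos c = sin φ₁ sin φ₂ + cos φ₁ cos φ₂ cos Δλ = (0.4315)(0.8573) + (0.9021)(0.5147)(0.2065) = 0.46582,
so c = arccos(0.46582) = 1.08624 rad.
Distance = R·c = 3389.5 × 1.0862 ≈ 3682 km.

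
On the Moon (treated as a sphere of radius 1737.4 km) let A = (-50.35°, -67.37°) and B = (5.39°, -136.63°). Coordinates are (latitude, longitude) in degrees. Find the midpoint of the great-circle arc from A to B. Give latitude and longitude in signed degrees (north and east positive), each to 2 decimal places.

The central angle between A and B is δ = 1.4176 rad.
With f = 0.5, the slerp weights are sin((1−f)δ)/sin δ = 0.6586 and sin(fδ)/sin δ = 0.6586.
Weighted sum of the unit vectors: (0.6586)·(0.2455,-0.5890,-0.7700) + (0.6586)·(-0.7237,-0.6837,0.0939) = (-0.3150, -0.8382, -0.4452).
Converting back: φ = atan2(z, √(x²+y²)) = -26.44°, λ = atan2(y, x) = -110.59°.

-26.44°, -110.59°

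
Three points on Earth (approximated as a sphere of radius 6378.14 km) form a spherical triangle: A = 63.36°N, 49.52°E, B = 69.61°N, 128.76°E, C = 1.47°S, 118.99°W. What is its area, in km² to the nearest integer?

Side lengths (central angles): a = 1.7274, b = 2.0513, c = 0.5216 rad; semiperimeter s = 2.1501.
By l'Huilier's theorem, tan(E/4) = √[tan(s/2) tan((s−a)/2) tan((s−b)/2) tan((s−c)/2)], giving spherical excess E = 0.5729 rad.
Area = E·R² = 0.5729 × (6378.14)² ≈ 23307896 km².

23307896 km²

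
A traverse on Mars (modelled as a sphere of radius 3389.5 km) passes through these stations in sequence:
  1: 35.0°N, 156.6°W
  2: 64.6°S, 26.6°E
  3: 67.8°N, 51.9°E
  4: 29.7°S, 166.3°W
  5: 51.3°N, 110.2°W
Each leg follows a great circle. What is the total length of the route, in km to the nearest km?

30439 km

Leg 1→2: central angle 2.6239 rad, distance 8893.6 km.
Leg 2→3: central angle 2.3321 rad, distance 7904.6 km.
Leg 3→4: central angle 2.3698 rad, distance 8032.4 km.
Leg 4→5: central angle 1.6547 rad, distance 5608.4 km.
Total: 8893.6 + 7904.6 + 8032.4 + 5608.4 ≈ 30439 km.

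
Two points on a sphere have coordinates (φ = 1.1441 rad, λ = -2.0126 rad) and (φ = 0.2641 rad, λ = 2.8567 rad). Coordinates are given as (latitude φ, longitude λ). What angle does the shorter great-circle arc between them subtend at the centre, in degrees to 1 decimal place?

Let φ₁ = 1.1441 rad, φ₂ = 0.2641 rad, and Δλ = -1.4139 rad.
Haversine: a = sin²(Δφ/2) + cos φ₁ cos φ₂ sin²(Δλ/2) = 0.1814 + (0.4139)(0.9653)(0.4219) = 0.34997.
Central angle c = 2·arcsin(√a) = 1.26603 rad.
So the angular separation is 72.5°.

72.5°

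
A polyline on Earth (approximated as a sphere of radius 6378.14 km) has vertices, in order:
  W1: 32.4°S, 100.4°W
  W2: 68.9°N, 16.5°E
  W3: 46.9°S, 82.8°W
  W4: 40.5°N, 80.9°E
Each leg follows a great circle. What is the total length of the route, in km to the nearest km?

Leg W1→W2: central angle 2.2619 rad, distance 14427.0 km.
Leg W2→W3: central angle 2.3760 rad, distance 15154.3 km.
Leg W3→W4: central angle 2.9082 rad, distance 18548.8 km.
Total: 14427.0 + 15154.3 + 18548.8 ≈ 48130 km.

48130 km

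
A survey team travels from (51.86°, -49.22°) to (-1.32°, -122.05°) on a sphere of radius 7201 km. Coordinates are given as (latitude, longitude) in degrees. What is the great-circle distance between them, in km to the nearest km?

In radians: φ₁ = 0.9051, φ₂ = -0.0230, Δλ = -72.830° = -1.2711 rad.
Haversine: a = sin²(Δφ/2) + cos φ₁ cos φ₂ sin²(Δλ/2) = 0.2003 + (0.6176)(0.9997)(0.3524) = 0.41793.
Central angle c = 2·arcsin(√a) = 1.40590 rad.
Distance = R·c = 7201 × 1.4059 ≈ 10124 km.

10124 km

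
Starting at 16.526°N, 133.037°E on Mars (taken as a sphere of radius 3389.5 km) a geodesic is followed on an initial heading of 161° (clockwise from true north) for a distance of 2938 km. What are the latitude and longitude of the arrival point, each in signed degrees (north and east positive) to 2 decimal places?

-30.45°, 149.77°

Angular distance δ = d/R = 2938/3389.5 = 0.86679 rad; initial bearing θ = 2.8100 rad.
sin φ₂ = sin φ₁ cos δ + cos φ₁ sin δ cos θ = (0.2845)(0.6473) + (0.9587)(0.7623)(-0.9455) = -0.5068, so φ₂ = -30.45°.
Δλ = atan2(sin θ sin δ cos φ₁, cos δ − sin φ₁ sin φ₂) = atan2(0.2379, 0.7914) = 16.731°.
λ₂ = 133.037° + 16.731° = 149.77°.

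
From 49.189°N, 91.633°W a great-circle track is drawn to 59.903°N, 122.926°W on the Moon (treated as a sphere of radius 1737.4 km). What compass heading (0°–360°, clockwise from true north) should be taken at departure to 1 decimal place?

With φ₁ = 0.8585, φ₂ = 1.0455, Δλ = -0.5462 rad, the forward-azimuth formula gives
θ = atan2( sin Δλ cos φ₂ , cos φ₁ sin φ₂ − sin φ₁ cos φ₂ cos Δλ ) = atan2(-0.2605, 0.2411) = -47.21°.
Adding 360° brings this into [0°, 360°): 312.8°.

312.8°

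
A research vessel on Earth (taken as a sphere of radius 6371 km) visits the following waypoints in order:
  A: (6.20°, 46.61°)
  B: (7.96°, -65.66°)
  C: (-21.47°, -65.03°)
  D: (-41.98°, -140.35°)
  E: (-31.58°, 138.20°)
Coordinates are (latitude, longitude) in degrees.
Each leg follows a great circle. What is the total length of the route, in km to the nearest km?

29933 km

Leg A→B: central angle 1.9371 rad, distance 12341.3 km.
Leg B→C: central angle 0.5138 rad, distance 3273.2 km.
Leg C→D: central angle 1.1372 rad, distance 7245.1 km.
Leg D→E: central angle 1.1103 rad, distance 7073.4 km.
Total: 12341.3 + 3273.2 + 7245.1 + 7073.4 ≈ 29933 km.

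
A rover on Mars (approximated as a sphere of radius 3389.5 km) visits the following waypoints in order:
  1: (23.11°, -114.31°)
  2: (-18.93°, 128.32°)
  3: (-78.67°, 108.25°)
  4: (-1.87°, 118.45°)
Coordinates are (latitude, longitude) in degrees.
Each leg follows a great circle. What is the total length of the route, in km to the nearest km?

Leg 1→2: central angle 2.1262 rad, distance 7206.8 km.
Leg 2→3: central angle 1.0557 rad, distance 3578.2 km.
Leg 3→4: central angle 1.3436 rad, distance 4554.1 km.
Total: 7206.8 + 3578.2 + 4554.1 ≈ 15339 km.

15339 km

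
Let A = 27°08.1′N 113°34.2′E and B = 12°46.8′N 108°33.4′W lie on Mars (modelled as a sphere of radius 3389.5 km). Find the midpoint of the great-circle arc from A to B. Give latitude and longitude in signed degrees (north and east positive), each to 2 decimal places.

45.10°, -170.72°

The central angle between A and B is δ = 2.1446 rad.
With f = 0.5, the slerp weights are sin((1−f)δ)/sin δ = 1.0457 and sin(fδ)/sin δ = 1.0457.
Weighted sum of the unit vectors: (1.0457)·(-0.3559,0.8157,0.4561) + (1.0457)·(-0.3104,-0.9245,0.2212) = (-0.6967, -0.1138, 0.7083).
Converting back: φ = atan2(z, √(x²+y²)) = 45.10°, λ = atan2(y, x) = -170.72°.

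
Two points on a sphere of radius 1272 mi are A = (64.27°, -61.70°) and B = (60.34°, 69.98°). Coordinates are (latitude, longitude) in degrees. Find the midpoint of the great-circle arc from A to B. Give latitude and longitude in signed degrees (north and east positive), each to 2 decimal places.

77.75°, 12.43°

The central angle between A and B is δ = 0.8763 rad.
With f = 0.5, the slerp weights are sin((1−f)δ)/sin δ = 0.5522 and sin(fδ)/sin δ = 0.5522.
Weighted sum of the unit vectors: (0.5522)·(0.2058,-0.3822,0.9008) + (0.5522)·(0.1694,0.4649,0.8690) = (0.2072, 0.0457, 0.9772).
Converting back: φ = atan2(z, √(x²+y²)) = 77.75°, λ = atan2(y, x) = 12.43°.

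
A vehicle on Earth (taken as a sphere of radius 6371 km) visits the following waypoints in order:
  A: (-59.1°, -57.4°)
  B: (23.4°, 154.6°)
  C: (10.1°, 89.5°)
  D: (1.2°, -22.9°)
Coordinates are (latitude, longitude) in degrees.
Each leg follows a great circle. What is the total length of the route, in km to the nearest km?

34785 km

Leg A→B: central angle 2.4046 rad, distance 15319.5 km.
Leg B→C: central angle 1.1040 rad, distance 7033.3 km.
Leg C→D: central angle 1.9513 rad, distance 12431.9 km.
Total: 15319.5 + 7033.3 + 12431.9 ≈ 34785 km.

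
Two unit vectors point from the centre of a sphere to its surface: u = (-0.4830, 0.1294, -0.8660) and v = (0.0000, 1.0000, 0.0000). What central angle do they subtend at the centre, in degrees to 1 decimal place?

82.6°

u·v = 0.1294; |u| = 1.0000, |v| = 1.0000.
cos θ = (u·v)/(|u||v|) = 0.1294, so θ = 82.6°.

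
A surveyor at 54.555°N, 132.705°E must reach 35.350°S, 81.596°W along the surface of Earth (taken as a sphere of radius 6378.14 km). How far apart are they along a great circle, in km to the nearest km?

Let φ₁ = 0.9522 rad, φ₂ = -0.6170 rad, and Δλ = 2.5429 rad.
Haversine: a = sin²(Δφ/2) + cos φ₁ cos φ₂ sin²(Δλ/2) = 0.4992 + (0.5799)(0.8156)(0.9130) = 0.93104.
Central angle c = 2·arcsin(√a) = 2.61017 rad.
Distance = R·c = 6378.14 × 2.6102 ≈ 16648 km.

16648 km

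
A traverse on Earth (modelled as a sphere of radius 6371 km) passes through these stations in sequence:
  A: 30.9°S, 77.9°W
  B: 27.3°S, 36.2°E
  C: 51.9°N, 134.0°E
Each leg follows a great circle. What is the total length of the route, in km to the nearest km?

Leg A→B: central angle 1.6467 rad, distance 10491.0 km.
Leg B→C: central angle 2.0212 rad, distance 12877.2 km.
Total: 10491.0 + 12877.2 ≈ 23368 km.

23368 km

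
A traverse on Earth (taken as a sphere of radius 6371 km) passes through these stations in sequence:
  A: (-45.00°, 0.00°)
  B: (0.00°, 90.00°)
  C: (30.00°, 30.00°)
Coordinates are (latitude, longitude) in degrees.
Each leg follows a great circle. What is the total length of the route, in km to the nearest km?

17162 km

Leg A→B: central angle 1.5708 rad, distance 10007.5 km.
Leg B→C: central angle 1.1230 rad, distance 7154.4 km.
Total: 10007.5 + 7154.4 ≈ 17162 km.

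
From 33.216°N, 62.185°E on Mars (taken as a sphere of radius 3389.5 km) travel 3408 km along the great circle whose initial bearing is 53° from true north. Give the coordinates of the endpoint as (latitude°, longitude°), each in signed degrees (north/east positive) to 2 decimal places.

45.94°, 138.05°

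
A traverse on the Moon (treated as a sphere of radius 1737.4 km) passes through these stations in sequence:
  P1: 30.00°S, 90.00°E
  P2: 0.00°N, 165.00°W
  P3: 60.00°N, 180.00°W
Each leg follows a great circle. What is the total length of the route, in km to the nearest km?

Leg P1→P2: central angle 1.7969 rad, distance 3121.9 km.
Leg P2→P3: central angle 1.0668 rad, distance 1853.4 km.
Total: 3121.9 + 1853.4 ≈ 4975 km.

4975 km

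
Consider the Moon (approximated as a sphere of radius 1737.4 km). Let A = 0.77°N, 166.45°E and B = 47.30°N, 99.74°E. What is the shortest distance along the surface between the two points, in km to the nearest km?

2240 km

Let φ₁ = 0.0134 rad, φ₂ = 0.8255 rad, and Δλ = -1.1643 rad.
Haversine: a = sin²(Δφ/2) + cos φ₁ cos φ₂ sin²(Δλ/2) = 0.1560 + (0.9999)(0.6782)(0.3023) = 0.36101.
Central angle c = 2·arcsin(√a) = 1.28910 rad.
Distance = R·c = 1737.4 × 1.2891 ≈ 2240 km.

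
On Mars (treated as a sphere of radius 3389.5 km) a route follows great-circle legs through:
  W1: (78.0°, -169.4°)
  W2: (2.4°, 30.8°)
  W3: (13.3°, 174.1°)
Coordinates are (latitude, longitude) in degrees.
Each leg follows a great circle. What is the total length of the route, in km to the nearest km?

Leg W1→W2: central angle 1.7254 rad, distance 5848.3 km.
Leg W2→W3: central angle 2.4496 rad, distance 8302.8 km.
Total: 5848.3 + 8302.8 ≈ 14151 km.

14151 km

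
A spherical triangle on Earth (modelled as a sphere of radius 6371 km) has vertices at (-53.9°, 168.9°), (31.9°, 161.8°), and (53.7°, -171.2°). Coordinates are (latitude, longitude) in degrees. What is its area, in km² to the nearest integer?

14716969 km²

Side lengths (central angles): a = 0.5080, b = 1.8999, c = 1.5013 rad; semiperimeter s = 1.9546.
By l'Huilier's theorem, tan(E/4) = √[tan(s/2) tan((s−a)/2) tan((s−b)/2) tan((s−c)/2)], giving spherical excess E = 0.3626 rad.
Area = E·R² = 0.3626 × (6371)² ≈ 14716969 km².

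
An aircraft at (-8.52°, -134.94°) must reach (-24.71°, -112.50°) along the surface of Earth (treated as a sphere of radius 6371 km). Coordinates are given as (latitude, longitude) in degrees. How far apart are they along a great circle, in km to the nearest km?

2984 km

With latitudes φ₁ = -8.520°, φ₂ = -24.710° and longitude difference Δλ = 22.440°:
cos c = sin φ₁ sin φ₂ + cos φ₁ cos φ₂ cos Δλ = (-0.1482)(-0.4180) + (0.9890)(0.9084)(0.9243) = 0.89231,
so c = arccos(0.89231) = 0.46835 rad.
Distance = R·c = 6371 × 0.4683 ≈ 2984 km.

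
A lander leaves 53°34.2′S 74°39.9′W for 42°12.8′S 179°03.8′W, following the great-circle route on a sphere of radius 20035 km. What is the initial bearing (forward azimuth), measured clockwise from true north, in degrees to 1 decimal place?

Δλ = -104.398° = -1.8221 rad.
y = sin Δλ · cos φ₂ = (-0.9686)(0.7406) = -0.7174
x = cos φ₁ sin φ₂ − sin φ₁ cos φ₂ cos Δλ = (0.5938)(-0.6719) − (-0.8046)(0.7406)(-0.2487) = -0.5472
θ = atan2(y, x) = -127.33°; adding 360° gives 232.7°.

232.7°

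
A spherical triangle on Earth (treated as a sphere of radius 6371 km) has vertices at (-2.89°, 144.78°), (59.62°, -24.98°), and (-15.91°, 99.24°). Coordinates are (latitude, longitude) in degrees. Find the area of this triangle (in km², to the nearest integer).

Side lengths (central angles): a = 2.1060, b = 0.8141, c = 2.1419 rad; semiperimeter s = 2.5310.
By l'Huilier's theorem, tan(E/4) = √[tan(s/2) tan((s−a)/2) tan((s−b)/2) tan((s−c)/2)], giving spherical excess E = 1.5054 rad.
Area = E·R² = 1.5054 × (6371)² ≈ 61104987 km².

61104987 km²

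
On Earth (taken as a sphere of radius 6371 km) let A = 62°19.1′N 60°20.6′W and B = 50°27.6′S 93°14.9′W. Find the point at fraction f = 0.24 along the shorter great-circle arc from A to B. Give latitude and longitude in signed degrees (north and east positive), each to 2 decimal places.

Central angle δ = 2.0204 rad. Interpolating on the sphere with fraction f = 0.24:
P = [sin((1−f)δ)·A + sin(fδ)·B] / sin δ = 1.1097·A + 0.5176·B in Cartesian coordinates,
giving P = (0.2364, -0.7769, 0.5835), i.e. latitude 35.70°, longitude -73.08°.

35.70°, -73.08°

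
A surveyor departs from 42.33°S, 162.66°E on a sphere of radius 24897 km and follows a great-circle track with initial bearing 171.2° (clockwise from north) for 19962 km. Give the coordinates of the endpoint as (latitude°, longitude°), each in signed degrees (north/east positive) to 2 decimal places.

Angular distance δ = d/R = 19962/24897 = 0.80178 rad; initial bearing θ = 2.9880 rad.
sin φ₂ = sin φ₁ cos δ + cos φ₁ sin δ cos θ = (-0.6734)(0.6954) + (0.7393)(0.7186)(-0.9882) = -0.9933, so φ₂ = -83.36°.
Δλ = atan2(sin θ sin δ cos φ₁, cos δ − sin φ₁ sin φ₂) = atan2(0.0813, 0.0265) = 71.912°.
λ₂ = 162.660° + 71.912° = 234.57° → -125.43° after wrapping to (−180°, 180°].

-83.36°, -125.43°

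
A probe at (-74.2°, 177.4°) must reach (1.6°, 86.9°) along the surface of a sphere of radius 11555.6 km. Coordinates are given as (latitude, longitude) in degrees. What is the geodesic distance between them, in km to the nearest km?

Let φ₁ = -1.2950 rad, φ₂ = 0.0279 rad, and Δλ = -1.5795 rad.
cos c = sin φ₁ sin φ₂ + cos φ₁ cos φ₂ cos Δλ = (-0.9622)(0.0279) + (0.2723)(0.9996)(-0.0087) = -0.02924,
so c = arccos(-0.02924) = 1.60004 rad.
Distance = R·c = 11555.6 × 1.6000 ≈ 18489 km.

18489 km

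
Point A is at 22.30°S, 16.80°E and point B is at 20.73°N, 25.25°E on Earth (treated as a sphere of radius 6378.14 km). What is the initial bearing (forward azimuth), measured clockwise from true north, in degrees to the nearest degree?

11°

With φ₁ = -0.3892, φ₂ = 0.3618, Δλ = 0.1475 rad, the forward-azimuth formula gives
θ = atan2( sin Δλ cos φ₂ , cos φ₁ sin φ₂ − sin φ₁ cos φ₂ cos Δλ ) = atan2(0.1374, 0.6785) = 11.45°.
So the initial bearing is 11°.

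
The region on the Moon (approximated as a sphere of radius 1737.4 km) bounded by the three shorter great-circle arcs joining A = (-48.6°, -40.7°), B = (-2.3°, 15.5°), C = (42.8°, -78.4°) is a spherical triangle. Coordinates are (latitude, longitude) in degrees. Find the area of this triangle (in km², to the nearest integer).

Side lengths (central angles): a = 1.6480, b = 1.6969, c = 1.1618 rad; semiperimeter s = 2.2533.
By l'Huilier's theorem, tan(E/4) = √[tan(s/2) tan((s−a)/2) tan((s−b)/2) tan((s−c)/2)], giving spherical excess E = 1.3016 rad.
Area = E·R² = 1.3016 × (1737.4)² ≈ 3928998 km².

3928998 km²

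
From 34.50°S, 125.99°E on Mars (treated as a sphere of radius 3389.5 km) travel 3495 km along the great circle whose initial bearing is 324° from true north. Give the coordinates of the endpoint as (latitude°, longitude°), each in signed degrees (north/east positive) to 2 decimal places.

Angular distance δ = d/R = 3495/3389.5 = 1.03113 rad; initial bearing θ = 5.6549 rad.
sin φ₂ = sin φ₁ cos δ + cos φ₁ sin δ cos θ = (-0.5664)(0.5139) + (0.8241)(0.8579)(0.8090) = 0.2809, so φ₂ = 16.32°.
Δλ = atan2(sin θ sin δ cos φ₁, cos δ − sin φ₁ sin φ₂) = atan2(-0.4156, 0.6730) = -31.696°.
λ₂ = 125.990° − 31.696° = 94.29°.

16.32°, 94.29°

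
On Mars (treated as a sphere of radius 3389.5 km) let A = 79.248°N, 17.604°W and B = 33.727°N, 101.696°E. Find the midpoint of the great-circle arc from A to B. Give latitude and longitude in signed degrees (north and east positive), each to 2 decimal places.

Central angle δ = 1.0820 rad. Interpolating on the sphere with fraction f = 0.5:
P = [sin((1−f)δ)·A + sin(fδ)·B] / sin δ = 0.5833·A + 0.5833·B in Cartesian coordinates,
giving P = (0.0054, 0.4421, 0.8969), i.e. latitude 63.76°, longitude 89.30°.

63.76°, 89.30°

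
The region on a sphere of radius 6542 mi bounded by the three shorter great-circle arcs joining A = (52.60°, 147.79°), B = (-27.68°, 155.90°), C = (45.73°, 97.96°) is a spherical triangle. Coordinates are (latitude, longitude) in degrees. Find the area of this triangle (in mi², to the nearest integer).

21452314 mi²

Side lengths (central angles): a = 1.5753, b = 0.5692, c = 1.4066 rad; semiperimeter s = 1.7756.
By l'Huilier's theorem, tan(E/4) = √[tan(s/2) tan((s−a)/2) tan((s−b)/2) tan((s−c)/2)], giving spherical excess E = 0.5012 rad.
Area = E·R² = 0.5012 × (6542)² ≈ 21452314 mi².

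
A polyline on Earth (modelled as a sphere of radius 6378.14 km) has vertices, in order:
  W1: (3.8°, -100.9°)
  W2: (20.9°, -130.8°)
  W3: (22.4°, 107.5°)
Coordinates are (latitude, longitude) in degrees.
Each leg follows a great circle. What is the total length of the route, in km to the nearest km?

Leg W1→W2: central angle 0.5886 rad, distance 3754.2 km.
Leg W2→W3: central angle 1.8943 rad, distance 12082.3 km.
Total: 3754.2 + 12082.3 ≈ 15836 km.

15836 km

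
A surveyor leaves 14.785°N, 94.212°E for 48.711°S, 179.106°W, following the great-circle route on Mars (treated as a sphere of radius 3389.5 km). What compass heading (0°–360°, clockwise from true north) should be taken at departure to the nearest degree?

138°

With φ₁ = 0.2580, φ₂ = -0.8502, Δλ = 1.5129 rad, the forward-azimuth formula gives
θ = atan2( sin Δλ cos φ₂ , cos φ₁ sin φ₂ − sin φ₁ cos φ₂ cos Δλ ) = atan2(0.6588, -0.7363) = 138.18°.
So the initial bearing is 138°.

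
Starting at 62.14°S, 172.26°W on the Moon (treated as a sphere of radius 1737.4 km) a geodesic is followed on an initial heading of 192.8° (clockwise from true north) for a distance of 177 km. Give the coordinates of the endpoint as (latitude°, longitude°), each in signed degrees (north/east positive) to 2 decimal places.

Angular distance δ = d/R = 177/1737.4 = 0.10188 rad; initial bearing θ = 3.3650 rad.
sin φ₂ = sin φ₁ cos δ + cos φ₁ sin δ cos θ = (-0.8841)(0.9948) + (0.4673)(0.1017)(-0.9751) = -0.9259, so φ₂ = -67.80°.
Δλ = atan2(sin θ sin δ cos φ₁, cos δ − sin φ₁ sin φ₂) = atan2(-0.0105, 0.1763) = -3.418°.
λ₂ = -172.260° − 3.418° = -175.68°.

-67.80°, -175.68°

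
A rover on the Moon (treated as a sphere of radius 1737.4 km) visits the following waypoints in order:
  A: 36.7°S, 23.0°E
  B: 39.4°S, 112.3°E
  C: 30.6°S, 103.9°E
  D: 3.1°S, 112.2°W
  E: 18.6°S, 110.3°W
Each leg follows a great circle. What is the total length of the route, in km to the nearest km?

6848 km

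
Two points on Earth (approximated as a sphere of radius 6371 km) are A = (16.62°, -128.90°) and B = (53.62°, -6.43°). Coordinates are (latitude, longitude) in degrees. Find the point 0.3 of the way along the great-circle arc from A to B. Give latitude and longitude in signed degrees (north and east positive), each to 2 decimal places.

The central angle between A and B is δ = 1.6457 rad.
With f = 0.3, the slerp weights are sin((1−f)δ)/sin δ = 0.9161 and sin(fδ)/sin δ = 0.4752.
Weighted sum of the unit vectors: (0.9161)·(-0.6017,-0.7457,0.2860) + (0.4752)·(0.5894,-0.0664,0.8051) = (-0.2712, -0.7148, 0.6447).
Converting back: φ = atan2(z, √(x²+y²)) = 40.14°, λ = atan2(y, x) = -110.78°.

40.14°, -110.78°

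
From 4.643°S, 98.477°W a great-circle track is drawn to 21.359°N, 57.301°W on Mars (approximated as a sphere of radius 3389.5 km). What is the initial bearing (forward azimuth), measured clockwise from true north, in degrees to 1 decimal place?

55.6°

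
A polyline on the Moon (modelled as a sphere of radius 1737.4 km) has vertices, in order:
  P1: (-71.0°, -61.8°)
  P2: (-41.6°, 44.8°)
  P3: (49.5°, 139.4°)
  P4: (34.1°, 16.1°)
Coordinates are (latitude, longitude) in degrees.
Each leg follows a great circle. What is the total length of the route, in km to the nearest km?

7929 km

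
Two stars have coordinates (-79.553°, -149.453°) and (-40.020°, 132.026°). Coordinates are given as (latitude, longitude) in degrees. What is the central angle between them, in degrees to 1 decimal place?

48.7°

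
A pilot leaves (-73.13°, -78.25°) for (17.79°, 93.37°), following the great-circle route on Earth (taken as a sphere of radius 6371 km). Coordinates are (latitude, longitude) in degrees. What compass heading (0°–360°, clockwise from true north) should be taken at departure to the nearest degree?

170°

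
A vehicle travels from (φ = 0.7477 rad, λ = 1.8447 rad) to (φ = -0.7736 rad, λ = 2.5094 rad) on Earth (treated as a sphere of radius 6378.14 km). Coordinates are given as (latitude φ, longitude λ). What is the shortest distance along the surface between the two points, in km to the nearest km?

10416 km

With latitudes φ₁ = 42.840°, φ₂ = -44.324° and longitude difference Δλ = 38.085°:
Haversine: a = sin²(Δφ/2) + cos φ₁ cos φ₂ sin²(Δλ/2) = 0.4753 + (0.7333)(0.7154)(0.1064) = 0.53110.
Central angle c = 2·arcsin(√a) = 1.63304 rad.
Distance = R·c = 6378.14 × 1.6330 ≈ 10416 km.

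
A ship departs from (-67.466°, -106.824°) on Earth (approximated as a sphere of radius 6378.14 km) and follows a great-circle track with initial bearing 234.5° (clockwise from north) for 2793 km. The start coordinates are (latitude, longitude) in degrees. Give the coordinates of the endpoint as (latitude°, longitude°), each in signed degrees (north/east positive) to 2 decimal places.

-68.57°, -177.71°

Angular distance δ = d/R = 2793/6378.14 = 0.43790 rad; initial bearing θ = 4.0928 rad.
sin φ₂ = sin φ₁ cos δ + cos φ₁ sin δ cos θ = (-0.9237)(0.9056) + (0.3832)(0.4240)(-0.5807) = -0.9309, so φ₂ = -68.57°.
Δλ = atan2(sin θ sin δ cos φ₁, cos δ − sin φ₁ sin φ₂) = atan2(-0.1323, 0.0458) = -70.887°.
λ₂ = -106.824° − 70.887° = -177.71°.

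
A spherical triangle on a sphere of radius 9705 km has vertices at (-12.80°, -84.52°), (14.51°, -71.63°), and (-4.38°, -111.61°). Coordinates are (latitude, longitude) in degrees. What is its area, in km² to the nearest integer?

Side lengths (central angles): a = 0.7662, b = 0.4895, c = 0.5261 rad; semiperimeter s = 0.8910.
By l'Huilier's theorem, tan(E/4) = √[tan(s/2) tan((s−a)/2) tan((s−b)/2) tan((s−c)/2)], giving spherical excess E = 0.1338 rad.
Area = E·R² = 0.1338 × (9705)² ≈ 12597665 km².

12597665 km²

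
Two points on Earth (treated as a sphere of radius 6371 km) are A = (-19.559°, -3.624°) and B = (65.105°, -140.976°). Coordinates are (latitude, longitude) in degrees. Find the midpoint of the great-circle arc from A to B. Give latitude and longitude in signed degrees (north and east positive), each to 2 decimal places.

39.51°, -27.89°

The central angle between A and B is δ = 2.2086 rad.
With f = 0.5, the slerp weights are sin((1−f)δ)/sin δ = 1.1117 and sin(fδ)/sin δ = 1.1117.
Weighted sum of the unit vectors: (1.1117)·(0.9404,-0.0596,-0.3348) + (1.1117)·(-0.3270,-0.2651,0.9071) = (0.6819, -0.3609, 0.6362).
Converting back: φ = atan2(z, √(x²+y²)) = 39.51°, λ = atan2(y, x) = -27.89°.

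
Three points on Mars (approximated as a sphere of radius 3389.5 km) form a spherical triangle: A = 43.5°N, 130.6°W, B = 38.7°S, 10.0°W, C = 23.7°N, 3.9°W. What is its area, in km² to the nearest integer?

Side lengths (central angles): a = 1.0936, b = 1.6913, c = 2.3725 rad; semiperimeter s = 2.5788.
By l'Huilier's theorem, tan(E/4) = √[tan(s/2) tan((s−a)/2) tan((s−b)/2) tan((s−c)/2)], giving spherical excess E = 1.5053 rad.
Area = E·R² = 1.5053 × (3389.5)² ≈ 17294421 km².

17294421 km²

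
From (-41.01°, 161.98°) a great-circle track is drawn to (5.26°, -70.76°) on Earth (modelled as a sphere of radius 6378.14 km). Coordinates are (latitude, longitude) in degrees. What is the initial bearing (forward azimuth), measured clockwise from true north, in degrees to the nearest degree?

112°

With φ₁ = -0.7158, φ₂ = 0.0918, Δλ = 2.2211 rad, the forward-azimuth formula gives
θ = atan2( sin Δλ cos φ₂ , cos φ₁ sin φ₂ − sin φ₁ cos φ₂ cos Δλ ) = atan2(0.7925, -0.3264) = 112.39°.
So the initial bearing is 112°.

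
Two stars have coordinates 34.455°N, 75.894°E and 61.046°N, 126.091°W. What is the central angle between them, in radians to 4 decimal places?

With latitudes φ₁ = 34.455°, φ₂ = 61.046° and longitude difference Δλ = 158.015°:
Haversine: a = sin²(Δφ/2) + cos φ₁ cos φ₂ sin²(Δλ/2) = 0.0529 + (0.8246)(0.4841)(0.9636) = 0.43755.
Central angle c = 2·arcsin(√a) = 1.44558 rad.
So the angular separation is 1.4456 rad.

1.4456 rad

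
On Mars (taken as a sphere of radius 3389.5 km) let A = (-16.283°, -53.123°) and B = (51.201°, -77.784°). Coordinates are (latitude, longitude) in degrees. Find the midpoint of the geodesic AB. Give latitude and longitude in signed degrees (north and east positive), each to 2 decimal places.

17.83°, -62.82°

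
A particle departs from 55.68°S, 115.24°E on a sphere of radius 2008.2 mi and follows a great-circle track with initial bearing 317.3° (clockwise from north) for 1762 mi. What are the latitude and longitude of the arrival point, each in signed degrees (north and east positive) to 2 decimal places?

Angular distance δ = d/R = 1762/2008.2 = 0.87740 rad; initial bearing θ = 5.5379 rad.
sin φ₂ = sin φ₁ cos δ + cos φ₁ sin δ cos θ = (-0.8259)(0.6392) + (0.5638)(0.7691)(0.7349) = -0.2092, so φ₂ = -12.08°.
Δλ = atan2(sin θ sin δ cos φ₁, cos δ − sin φ₁ sin φ₂) = atan2(-0.2941, 0.4664) = -32.233°.
λ₂ = 115.240° − 32.233° = 83.01°.

-12.08°, 83.01°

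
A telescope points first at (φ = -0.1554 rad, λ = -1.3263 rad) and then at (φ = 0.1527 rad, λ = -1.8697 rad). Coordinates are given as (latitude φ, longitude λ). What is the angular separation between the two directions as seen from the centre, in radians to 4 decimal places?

0.6228 rad

With latitudes φ₁ = -8.904°, φ₂ = 8.749° and longitude difference Δλ = -31.135°:
cos c = sin φ₁ sin φ₂ + cos φ₁ cos φ₂ cos Δλ = (-0.1548)(0.1521) + (0.9879)(0.9884)(0.8560) = 0.81226,
so c = arccos(0.81226) = 0.62278 rad.
So the angular separation is 0.6228 rad.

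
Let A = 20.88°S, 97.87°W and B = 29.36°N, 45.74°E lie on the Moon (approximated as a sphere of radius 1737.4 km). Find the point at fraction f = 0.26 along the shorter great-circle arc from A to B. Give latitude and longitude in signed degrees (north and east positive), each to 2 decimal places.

Central angle δ = 2.5504 rad. Interpolating on the sphere with fraction f = 0.26:
P = [sin((1−f)δ)·A + sin(fδ)·B] / sin δ = 1.7051·A + 1.1044·B in Cartesian coordinates,
giving P = (0.4537, -0.8887, -0.0662), i.e. latitude -3.80°, longitude -62.96°.

-3.80°, -62.96°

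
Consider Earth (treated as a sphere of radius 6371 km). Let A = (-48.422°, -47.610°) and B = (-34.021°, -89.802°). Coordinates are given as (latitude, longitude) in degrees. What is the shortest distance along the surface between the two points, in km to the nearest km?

In radians: φ₁ = -0.8451, φ₂ = -0.5938, Δλ = -42.192° = -0.7364 rad.
cos c = sin φ₁ sin φ₂ + cos φ₁ cos φ₂ cos Δλ = (-0.7481)(-0.5595) + (0.6636)(0.8288)(0.7409) = 0.82606,
so c = arccos(0.82606) = 0.59871 rad.
Distance = R·c = 6371 × 0.5987 ≈ 3814 km.

3814 km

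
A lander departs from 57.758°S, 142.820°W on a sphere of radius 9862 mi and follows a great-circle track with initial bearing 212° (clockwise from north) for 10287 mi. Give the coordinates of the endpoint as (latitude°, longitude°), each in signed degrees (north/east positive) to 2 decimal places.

-54.76°, 89.70°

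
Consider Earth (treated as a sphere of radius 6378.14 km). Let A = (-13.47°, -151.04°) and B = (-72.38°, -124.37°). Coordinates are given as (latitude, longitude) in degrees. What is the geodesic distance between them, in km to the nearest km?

6789 km

With latitudes φ₁ = -13.470°, φ₂ = -72.380° and longitude difference Δλ = 26.670°:
cos c = sin φ₁ sin φ₂ + cos φ₁ cos φ₂ cos Δλ = (-0.2329)(-0.9531) + (0.9725)(0.3027)(0.8936) = 0.48506,
so c = arccos(0.48506) = 1.06436 rad.
Distance = R·c = 6378.14 × 1.0644 ≈ 6789 km.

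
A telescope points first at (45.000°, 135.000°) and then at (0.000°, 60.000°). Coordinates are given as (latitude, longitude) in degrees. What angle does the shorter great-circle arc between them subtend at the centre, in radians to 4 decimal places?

1.3867 rad

Let φ₁ = 0.7854 rad, φ₂ = 0.0000 rad, and Δλ = -1.3090 rad.
Haversine: a = sin²(Δφ/2) + cos φ₁ cos φ₂ sin²(Δλ/2) = 0.1464 + (0.7071)(1.0000)(0.3706) = 0.40849.
Central angle c = 2·arcsin(√a) = 1.38675 rad.
So the angular separation is 1.3867 rad.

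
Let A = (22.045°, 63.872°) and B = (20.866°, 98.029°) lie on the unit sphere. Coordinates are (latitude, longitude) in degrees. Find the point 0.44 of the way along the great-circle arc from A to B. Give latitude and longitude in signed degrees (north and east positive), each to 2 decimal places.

22.41°, 78.96°

The central angle between A and B is δ = 0.5541 rad.
With f = 0.44, the slerp weights are sin((1−f)δ)/sin δ = 0.5803 and sin(fδ)/sin δ = 0.4588.
Weighted sum of the unit vectors: (0.5803)·(0.4082,0.8322,0.3753) + (0.4588)·(-0.1305,0.9253,0.3562) = (0.1770, 0.9074, 0.3812).
Converting back: φ = atan2(z, √(x²+y²)) = 22.41°, λ = atan2(y, x) = 78.96°.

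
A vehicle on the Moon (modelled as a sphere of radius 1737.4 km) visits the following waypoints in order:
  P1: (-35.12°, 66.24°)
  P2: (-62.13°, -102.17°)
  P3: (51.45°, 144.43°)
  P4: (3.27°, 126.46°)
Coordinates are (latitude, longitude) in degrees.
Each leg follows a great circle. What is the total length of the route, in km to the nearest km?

8387 km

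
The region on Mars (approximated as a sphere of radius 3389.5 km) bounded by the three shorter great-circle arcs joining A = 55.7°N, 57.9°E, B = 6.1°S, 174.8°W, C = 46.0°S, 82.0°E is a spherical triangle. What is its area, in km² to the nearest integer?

Side lengths (central angles): a = 1.6522, b = 1.8100, c = 2.0123 rad; semiperimeter s = 2.7372.
By l'Huilier's theorem, tan(E/4) = √[tan(s/2) tan((s−a)/2) tan((s−b)/2) tan((s−c)/2)], giving spherical excess E = 2.5657 rad.
Area = E·R² = 2.5657 × (3389.5)² ≈ 29476763 km².

29476763 km²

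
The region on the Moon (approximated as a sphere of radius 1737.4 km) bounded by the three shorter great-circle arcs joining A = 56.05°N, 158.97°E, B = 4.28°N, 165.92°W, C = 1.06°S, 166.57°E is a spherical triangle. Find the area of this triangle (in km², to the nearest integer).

803577 km²

Side lengths (central angles): a = 0.4887, b = 1.0026, c = 1.0269 rad; semiperimeter s = 1.2591.
By l'Huilier's theorem, tan(E/4) = √[tan(s/2) tan((s−a)/2) tan((s−b)/2) tan((s−c)/2)], giving spherical excess E = 0.2662 rad.
Area = E·R² = 0.2662 × (1737.4)² ≈ 803577 km².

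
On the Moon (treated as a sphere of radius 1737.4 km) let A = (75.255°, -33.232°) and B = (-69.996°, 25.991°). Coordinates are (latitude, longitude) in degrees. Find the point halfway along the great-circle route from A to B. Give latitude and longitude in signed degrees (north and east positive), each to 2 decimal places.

3.01°, 1.15°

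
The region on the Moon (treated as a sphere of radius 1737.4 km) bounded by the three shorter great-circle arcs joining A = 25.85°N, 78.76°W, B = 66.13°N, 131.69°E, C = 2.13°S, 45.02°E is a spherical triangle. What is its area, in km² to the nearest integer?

Side lengths (central angles): a = 1.5813, b = 2.1132, c = 1.4859 rad; semiperimeter s = 2.5902.
By l'Huilier's theorem, tan(E/4) = √[tan(s/2) tan((s−a)/2) tan((s−b)/2) tan((s−c)/2)], giving spherical excess E = 1.9826 rad.
Area = E·R² = 1.9826 × (1737.4)² ≈ 5984639 km².

5984639 km²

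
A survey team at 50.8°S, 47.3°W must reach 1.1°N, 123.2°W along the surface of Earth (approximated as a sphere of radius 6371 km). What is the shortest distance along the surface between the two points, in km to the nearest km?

9119 km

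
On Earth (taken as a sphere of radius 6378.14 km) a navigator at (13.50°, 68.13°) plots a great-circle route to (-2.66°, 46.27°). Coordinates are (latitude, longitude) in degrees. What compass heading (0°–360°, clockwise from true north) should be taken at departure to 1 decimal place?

Δλ = -21.860° = -0.3815 rad.
y = sin Δλ · cos φ₂ = (-0.3723)(0.9989) = -0.3719
x = cos φ₁ sin φ₂ − sin φ₁ cos φ₂ cos Δλ = (0.9724)(-0.0464) − (0.2334)(0.9989)(0.9281) = -0.2616
θ = atan2(y, x) = -125.12°; adding 360° gives 234.9°.

234.9°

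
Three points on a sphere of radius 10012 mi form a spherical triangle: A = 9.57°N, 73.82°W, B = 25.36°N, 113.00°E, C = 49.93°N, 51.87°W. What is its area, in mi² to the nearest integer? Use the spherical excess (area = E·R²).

60417300 mi²

Side lengths (central angles): a = 1.8067, b = 0.7728, c = 2.5210 rad; semiperimeter s = 2.5503.
By l'Huilier's theorem, tan(E/4) = √[tan(s/2) tan((s−a)/2) tan((s−b)/2) tan((s−c)/2)], giving spherical excess E = 0.6027 rad.
Area = E·R² = 0.6027 × (10012)² ≈ 60417300 mi².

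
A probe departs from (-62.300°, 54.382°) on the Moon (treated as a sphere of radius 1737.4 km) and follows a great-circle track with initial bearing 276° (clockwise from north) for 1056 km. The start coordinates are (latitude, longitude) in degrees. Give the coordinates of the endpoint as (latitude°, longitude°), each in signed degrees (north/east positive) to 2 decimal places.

Angular distance δ = d/R = 1056/1737.4 = 0.60780 rad; initial bearing θ = 4.8171 rad.
sin φ₂ = sin φ₁ cos δ + cos φ₁ sin δ cos θ = (-0.8854)(0.8209) + (0.4648)(0.5711)(0.1045) = -0.6991, so φ₂ = -44.35°.
Δλ = atan2(sin θ sin δ cos φ₁, cos δ − sin φ₁ sin φ₂) = atan2(-0.2640, 0.2019) = -52.586°.
λ₂ = 54.382° − 52.586° = 1.80°.

-44.35°, 1.80°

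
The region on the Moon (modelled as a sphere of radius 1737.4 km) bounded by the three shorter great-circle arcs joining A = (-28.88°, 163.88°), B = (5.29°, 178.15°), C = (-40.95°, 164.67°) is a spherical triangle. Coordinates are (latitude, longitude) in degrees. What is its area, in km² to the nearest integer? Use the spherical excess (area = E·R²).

99803 km²

Side lengths (central angles): a = 0.8353, b = 0.2110, c = 0.6427 rad; semiperimeter s = 0.8445.
By l'Huilier's theorem, tan(E/4) = √[tan(s/2) tan((s−a)/2) tan((s−b)/2) tan((s−c)/2)], giving spherical excess E = 0.0331 rad.
Area = E·R² = 0.0331 × (1737.4)² ≈ 99803 km².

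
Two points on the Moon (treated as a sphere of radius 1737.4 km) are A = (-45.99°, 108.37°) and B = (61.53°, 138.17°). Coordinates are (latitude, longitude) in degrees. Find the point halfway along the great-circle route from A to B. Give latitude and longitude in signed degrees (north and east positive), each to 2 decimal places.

8.03°, 120.43°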